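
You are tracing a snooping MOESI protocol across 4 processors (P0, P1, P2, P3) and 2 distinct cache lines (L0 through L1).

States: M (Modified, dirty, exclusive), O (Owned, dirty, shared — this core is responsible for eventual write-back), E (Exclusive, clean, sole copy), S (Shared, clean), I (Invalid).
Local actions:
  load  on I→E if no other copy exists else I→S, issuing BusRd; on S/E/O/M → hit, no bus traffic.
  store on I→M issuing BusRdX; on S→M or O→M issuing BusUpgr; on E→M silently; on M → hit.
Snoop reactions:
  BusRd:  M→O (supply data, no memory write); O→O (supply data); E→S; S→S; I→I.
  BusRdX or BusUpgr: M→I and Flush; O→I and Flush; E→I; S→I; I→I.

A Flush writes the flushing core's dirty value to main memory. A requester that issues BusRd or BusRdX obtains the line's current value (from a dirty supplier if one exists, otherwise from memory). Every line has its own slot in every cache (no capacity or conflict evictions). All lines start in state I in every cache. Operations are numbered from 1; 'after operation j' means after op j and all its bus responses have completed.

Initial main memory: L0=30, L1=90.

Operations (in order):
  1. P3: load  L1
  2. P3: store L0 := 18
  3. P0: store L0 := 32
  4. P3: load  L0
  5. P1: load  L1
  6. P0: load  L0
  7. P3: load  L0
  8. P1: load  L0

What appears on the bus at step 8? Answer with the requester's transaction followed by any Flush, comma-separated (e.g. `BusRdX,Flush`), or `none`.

step 1: P3: load  L1  ⟶  IIIE  (L1)  txn=BusRd  M[L1]=90
step 2: P3: store L0 := 18  ⟶  IIIM  (L0)  txn=BusRdX  M[L0]=30
step 3: P0: store L0 := 32  ⟶  MIII  (L0)  txn=BusRdX+Flush  M[L0]=18
step 4: P3: load  L0  ⟶  OIIS  (L0)  txn=BusRd  M[L0]=18
step 5: P1: load  L1  ⟶  ISIS  (L1)  txn=BusRd  M[L1]=90
step 6: P0: load  L0  ⟶  OIIS  (L0)  txn=∅  M[L0]=18
step 7: P3: load  L0  ⟶  OIIS  (L0)  txn=∅  M[L0]=18
step 8: P1: load  L0  ⟶  OSIS  (L0)  txn=BusRd  M[L0]=18

bus = BusRd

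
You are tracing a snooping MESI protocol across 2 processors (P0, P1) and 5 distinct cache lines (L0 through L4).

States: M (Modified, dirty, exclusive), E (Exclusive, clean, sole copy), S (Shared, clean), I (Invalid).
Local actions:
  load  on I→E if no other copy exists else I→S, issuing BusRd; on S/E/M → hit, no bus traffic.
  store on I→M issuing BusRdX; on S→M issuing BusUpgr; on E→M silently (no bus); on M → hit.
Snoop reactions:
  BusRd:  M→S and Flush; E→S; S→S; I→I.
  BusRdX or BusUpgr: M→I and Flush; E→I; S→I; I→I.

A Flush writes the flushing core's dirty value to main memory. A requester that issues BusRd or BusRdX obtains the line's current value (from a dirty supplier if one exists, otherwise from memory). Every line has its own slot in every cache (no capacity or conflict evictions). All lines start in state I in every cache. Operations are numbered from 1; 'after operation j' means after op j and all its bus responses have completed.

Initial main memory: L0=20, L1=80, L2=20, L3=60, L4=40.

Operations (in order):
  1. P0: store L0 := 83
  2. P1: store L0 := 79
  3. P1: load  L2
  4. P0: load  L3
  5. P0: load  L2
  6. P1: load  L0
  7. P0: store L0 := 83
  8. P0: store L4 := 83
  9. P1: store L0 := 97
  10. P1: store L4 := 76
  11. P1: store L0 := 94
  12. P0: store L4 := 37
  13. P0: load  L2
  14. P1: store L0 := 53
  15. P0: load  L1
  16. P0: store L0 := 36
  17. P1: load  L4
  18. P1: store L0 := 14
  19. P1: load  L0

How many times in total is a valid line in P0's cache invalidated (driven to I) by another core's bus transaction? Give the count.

invalidations = 4

  op1 P0: store L0 := 83 → M/I on L0; bus BusRdX; mem=20
  op2 P1: store L0 := 79 → I/M on L0; bus BusRdX Flush; mem=83
  op3 P1: load  L2 → I/E on L2; bus BusRd; mem=20
  op4 P0: load  L3 → E/I on L3; bus BusRd; mem=60
  op5 P0: load  L2 → S/S on L2; bus BusRd; mem=20
  op6 P1: load  L0 → I/M on L0; bus (none); mem=83
  op7 P0: store L0 := 83 → M/I on L0; bus BusRdX Flush; mem=79
  op8 P0: store L4 := 83 → M/I on L4; bus BusRdX; mem=40
  op9 P1: store L0 := 97 → I/M on L0; bus BusRdX Flush; mem=83
  op10 P1: store L4 := 76 → I/M on L4; bus BusRdX Flush; mem=83
  op11 P1: store L0 := 94 → I/M on L0; bus (none); mem=83
  op12 P0: store L4 := 37 → M/I on L4; bus BusRdX Flush; mem=76
  op13 P0: load  L2 → S/S on L2; bus (none); mem=20
  op14 P1: store L0 := 53 → I/M on L0; bus (none); mem=83
  op15 P0: load  L1 → E/I on L1; bus BusRd; mem=80
  op16 P0: store L0 := 36 → M/I on L0; bus BusRdX Flush; mem=53
  op17 P1: load  L4 → S/S on L4; bus BusRd Flush; mem=37
  op18 P1: store L0 := 14 → I/M on L0; bus BusRdX Flush; mem=36
  op19 P1: load  L0 → I/M on L0; bus (none); mem=36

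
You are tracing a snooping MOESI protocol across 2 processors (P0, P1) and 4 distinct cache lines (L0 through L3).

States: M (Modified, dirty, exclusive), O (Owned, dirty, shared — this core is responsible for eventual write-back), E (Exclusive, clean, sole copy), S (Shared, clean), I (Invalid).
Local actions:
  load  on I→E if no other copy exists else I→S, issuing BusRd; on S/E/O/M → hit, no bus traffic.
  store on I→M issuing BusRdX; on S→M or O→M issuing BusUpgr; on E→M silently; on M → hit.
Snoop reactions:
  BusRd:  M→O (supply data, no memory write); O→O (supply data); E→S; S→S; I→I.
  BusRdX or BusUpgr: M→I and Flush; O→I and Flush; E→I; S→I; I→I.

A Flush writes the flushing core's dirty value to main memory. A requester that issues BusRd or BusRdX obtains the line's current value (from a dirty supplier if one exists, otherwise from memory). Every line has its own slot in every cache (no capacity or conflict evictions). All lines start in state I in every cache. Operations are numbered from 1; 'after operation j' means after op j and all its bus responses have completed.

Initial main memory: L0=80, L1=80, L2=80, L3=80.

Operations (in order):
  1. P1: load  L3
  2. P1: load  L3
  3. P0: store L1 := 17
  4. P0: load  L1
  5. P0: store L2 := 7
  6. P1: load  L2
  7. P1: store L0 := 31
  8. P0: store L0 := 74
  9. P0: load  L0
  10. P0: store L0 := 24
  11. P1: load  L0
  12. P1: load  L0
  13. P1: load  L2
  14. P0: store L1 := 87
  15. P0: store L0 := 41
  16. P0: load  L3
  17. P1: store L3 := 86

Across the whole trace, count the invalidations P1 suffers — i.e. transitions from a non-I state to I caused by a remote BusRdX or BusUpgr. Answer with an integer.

invalidations = 2

[1] P1: load  L3 | P0:I, P1:E(80) | bus: BusRd
[2] P1: load  L3 | P0:I, P1:E(80) | bus: none
[3] P0: store L1 := 17 | P0:M(17), P1:I | bus: BusRdX
[4] P0: load  L1 | P0:M(17), P1:I | bus: none
[5] P0: store L2 := 7 | P0:M(7), P1:I | bus: BusRdX
[6] P1: load  L2 | P0:O(7), P1:S(7) | bus: BusRd
[7] P1: store L0 := 31 | P0:I, P1:M(31) | bus: BusRdX
[8] P0: store L0 := 74 | P0:M(74), P1:I | bus: BusRdX,Flush
[9] P0: load  L0 | P0:M(74), P1:I | bus: none
[10] P0: store L0 := 24 | P0:M(24), P1:I | bus: none
[11] P1: load  L0 | P0:O(24), P1:S(24) | bus: BusRd
[12] P1: load  L0 | P0:O(24), P1:S(24) | bus: none
[13] P1: load  L2 | P0:O(7), P1:S(7) | bus: none
[14] P0: store L1 := 87 | P0:M(87), P1:I | bus: none
[15] P0: store L0 := 41 | P0:M(41), P1:I | bus: BusUpgr
[16] P0: load  L3 | P0:S(80), P1:S(80) | bus: BusRd
[17] P1: store L3 := 86 | P0:I, P1:M(86) | bus: BusUpgr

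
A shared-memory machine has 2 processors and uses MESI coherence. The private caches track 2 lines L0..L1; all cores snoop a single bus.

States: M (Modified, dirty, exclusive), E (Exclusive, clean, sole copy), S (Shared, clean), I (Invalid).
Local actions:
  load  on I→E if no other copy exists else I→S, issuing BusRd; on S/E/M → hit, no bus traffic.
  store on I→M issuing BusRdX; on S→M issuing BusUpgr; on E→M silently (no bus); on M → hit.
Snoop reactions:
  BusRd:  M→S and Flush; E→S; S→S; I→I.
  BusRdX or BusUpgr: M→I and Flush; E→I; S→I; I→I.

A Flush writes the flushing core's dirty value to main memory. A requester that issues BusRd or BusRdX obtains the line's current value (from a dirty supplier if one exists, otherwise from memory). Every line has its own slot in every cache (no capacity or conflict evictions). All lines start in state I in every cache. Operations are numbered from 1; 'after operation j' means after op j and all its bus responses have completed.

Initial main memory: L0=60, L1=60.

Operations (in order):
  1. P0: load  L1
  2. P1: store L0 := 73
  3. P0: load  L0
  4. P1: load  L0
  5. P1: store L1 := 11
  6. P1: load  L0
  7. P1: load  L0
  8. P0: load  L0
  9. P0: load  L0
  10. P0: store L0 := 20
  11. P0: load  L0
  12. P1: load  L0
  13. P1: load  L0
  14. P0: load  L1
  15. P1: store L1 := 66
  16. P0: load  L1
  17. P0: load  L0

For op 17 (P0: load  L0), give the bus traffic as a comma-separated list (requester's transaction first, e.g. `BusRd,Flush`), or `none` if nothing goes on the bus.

[1] P0: load  L1 | P0:E(60), P1:I | bus: BusRd
[2] P1: store L0 := 73 | P0:I, P1:M(73) | bus: BusRdX
[3] P0: load  L0 | P0:S(73), P1:S(73) | bus: BusRd,Flush
[4] P1: load  L0 | P0:S(73), P1:S(73) | bus: none
[5] P1: store L1 := 11 | P0:I, P1:M(11) | bus: BusRdX
[6] P1: load  L0 | P0:S(73), P1:S(73) | bus: none
[7] P1: load  L0 | P0:S(73), P1:S(73) | bus: none
[8] P0: load  L0 | P0:S(73), P1:S(73) | bus: none
[9] P0: load  L0 | P0:S(73), P1:S(73) | bus: none
[10] P0: store L0 := 20 | P0:M(20), P1:I | bus: BusUpgr
[11] P0: load  L0 | P0:M(20), P1:I | bus: none
[12] P1: load  L0 | P0:S(20), P1:S(20) | bus: BusRd,Flush
[13] P1: load  L0 | P0:S(20), P1:S(20) | bus: none
[14] P0: load  L1 | P0:S(11), P1:S(11) | bus: BusRd,Flush
[15] P1: store L1 := 66 | P0:I, P1:M(66) | bus: BusUpgr
[16] P0: load  L1 | P0:S(66), P1:S(66) | bus: BusRd,Flush
[17] P0: load  L0 | P0:S(20), P1:S(20) | bus: none

bus = none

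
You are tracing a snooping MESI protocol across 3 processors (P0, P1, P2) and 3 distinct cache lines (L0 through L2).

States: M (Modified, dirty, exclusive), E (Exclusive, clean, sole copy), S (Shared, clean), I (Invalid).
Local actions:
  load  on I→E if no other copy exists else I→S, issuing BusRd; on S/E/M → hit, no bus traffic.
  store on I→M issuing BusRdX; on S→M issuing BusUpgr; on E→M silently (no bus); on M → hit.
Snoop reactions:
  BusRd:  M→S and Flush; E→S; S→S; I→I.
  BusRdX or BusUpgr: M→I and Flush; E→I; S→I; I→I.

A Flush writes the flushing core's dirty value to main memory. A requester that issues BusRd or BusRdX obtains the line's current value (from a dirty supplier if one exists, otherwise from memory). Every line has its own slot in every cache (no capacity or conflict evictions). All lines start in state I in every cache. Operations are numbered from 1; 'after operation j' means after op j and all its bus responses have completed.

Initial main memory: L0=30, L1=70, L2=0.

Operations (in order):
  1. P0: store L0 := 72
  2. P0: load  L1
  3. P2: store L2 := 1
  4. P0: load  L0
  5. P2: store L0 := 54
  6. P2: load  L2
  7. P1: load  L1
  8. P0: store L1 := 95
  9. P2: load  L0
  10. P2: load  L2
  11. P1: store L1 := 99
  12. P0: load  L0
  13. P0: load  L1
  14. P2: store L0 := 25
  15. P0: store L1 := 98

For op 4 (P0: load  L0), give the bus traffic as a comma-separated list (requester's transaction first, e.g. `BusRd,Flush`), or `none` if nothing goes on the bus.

step 1: P0: store L0 := 72  ⟶  MII  (L0)  txn=BusRdX  M[L0]=30
step 2: P0: load  L1  ⟶  EII  (L1)  txn=BusRd  M[L1]=70
step 3: P2: store L2 := 1  ⟶  IIM  (L2)  txn=BusRdX  M[L2]=0
step 4: P0: load  L0  ⟶  MII  (L0)  txn=∅  M[L0]=30
step 5: P2: store L0 := 54  ⟶  IIM  (L0)  txn=BusRdX+Flush  M[L0]=72
step 6: P2: load  L2  ⟶  IIM  (L2)  txn=∅  M[L2]=0
step 7: P1: load  L1  ⟶  SSI  (L1)  txn=BusRd  M[L1]=70
step 8: P0: store L1 := 95  ⟶  MII  (L1)  txn=BusUpgr  M[L1]=70
step 9: P2: load  L0  ⟶  IIM  (L0)  txn=∅  M[L0]=72
step 10: P2: load  L2  ⟶  IIM  (L2)  txn=∅  M[L2]=0
step 11: P1: store L1 := 99  ⟶  IMI  (L1)  txn=BusRdX+Flush  M[L1]=95
step 12: P0: load  L0  ⟶  SIS  (L0)  txn=BusRd+Flush  M[L0]=54
step 13: P0: load  L1  ⟶  SSI  (L1)  txn=BusRd+Flush  M[L1]=99
step 14: P2: store L0 := 25  ⟶  IIM  (L0)  txn=BusUpgr  M[L0]=54
step 15: P0: store L1 := 98  ⟶  MII  (L1)  txn=BusUpgr  M[L1]=99

bus = none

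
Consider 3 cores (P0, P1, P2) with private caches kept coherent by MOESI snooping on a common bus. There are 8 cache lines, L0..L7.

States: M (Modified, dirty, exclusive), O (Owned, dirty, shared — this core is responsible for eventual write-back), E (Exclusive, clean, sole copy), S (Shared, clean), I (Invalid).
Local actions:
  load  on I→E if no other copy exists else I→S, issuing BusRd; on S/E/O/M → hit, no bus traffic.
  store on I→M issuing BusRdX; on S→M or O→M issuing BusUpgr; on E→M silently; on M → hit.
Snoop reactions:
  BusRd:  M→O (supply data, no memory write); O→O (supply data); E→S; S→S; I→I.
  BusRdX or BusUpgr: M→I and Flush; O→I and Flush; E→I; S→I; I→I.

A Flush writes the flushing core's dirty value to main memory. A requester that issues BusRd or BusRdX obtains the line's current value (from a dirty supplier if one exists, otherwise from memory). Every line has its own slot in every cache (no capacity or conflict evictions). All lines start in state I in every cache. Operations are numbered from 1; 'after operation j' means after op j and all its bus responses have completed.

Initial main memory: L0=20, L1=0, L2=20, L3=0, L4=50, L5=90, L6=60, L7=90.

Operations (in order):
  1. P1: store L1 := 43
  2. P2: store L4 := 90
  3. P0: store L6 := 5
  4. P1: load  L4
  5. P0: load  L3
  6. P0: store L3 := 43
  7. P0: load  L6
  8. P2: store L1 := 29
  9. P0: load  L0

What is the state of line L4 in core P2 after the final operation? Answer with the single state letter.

state = O

1. P1: store L1 := 43  bus=[BusRdX]  L1: P0=I P1=M P2=I  mem[L1]=0
2. P2: store L4 := 90  bus=[BusRdX]  L4: P0=I P1=I P2=M  mem[L4]=50
3. P0: store L6 := 5  bus=[BusRdX]  L6: P0=M P1=I P2=I  mem[L6]=60
4. P1: load  L4  bus=[BusRd]  L4: P0=I P1=S P2=O  mem[L4]=50
5. P0: load  L3  bus=[BusRd]  L3: P0=E P1=I P2=I  mem[L3]=0
6. P0: store L3 := 43  bus=[-]  L3: P0=M P1=I P2=I  mem[L3]=0
7. P0: load  L6  bus=[-]  L6: P0=M P1=I P2=I  mem[L6]=60
8. P2: store L1 := 29  bus=[BusRdX,Flush]  L1: P0=I P1=I P2=M  mem[L1]=43
9. P0: load  L0  bus=[BusRd]  L0: P0=E P1=I P2=I  mem[L0]=20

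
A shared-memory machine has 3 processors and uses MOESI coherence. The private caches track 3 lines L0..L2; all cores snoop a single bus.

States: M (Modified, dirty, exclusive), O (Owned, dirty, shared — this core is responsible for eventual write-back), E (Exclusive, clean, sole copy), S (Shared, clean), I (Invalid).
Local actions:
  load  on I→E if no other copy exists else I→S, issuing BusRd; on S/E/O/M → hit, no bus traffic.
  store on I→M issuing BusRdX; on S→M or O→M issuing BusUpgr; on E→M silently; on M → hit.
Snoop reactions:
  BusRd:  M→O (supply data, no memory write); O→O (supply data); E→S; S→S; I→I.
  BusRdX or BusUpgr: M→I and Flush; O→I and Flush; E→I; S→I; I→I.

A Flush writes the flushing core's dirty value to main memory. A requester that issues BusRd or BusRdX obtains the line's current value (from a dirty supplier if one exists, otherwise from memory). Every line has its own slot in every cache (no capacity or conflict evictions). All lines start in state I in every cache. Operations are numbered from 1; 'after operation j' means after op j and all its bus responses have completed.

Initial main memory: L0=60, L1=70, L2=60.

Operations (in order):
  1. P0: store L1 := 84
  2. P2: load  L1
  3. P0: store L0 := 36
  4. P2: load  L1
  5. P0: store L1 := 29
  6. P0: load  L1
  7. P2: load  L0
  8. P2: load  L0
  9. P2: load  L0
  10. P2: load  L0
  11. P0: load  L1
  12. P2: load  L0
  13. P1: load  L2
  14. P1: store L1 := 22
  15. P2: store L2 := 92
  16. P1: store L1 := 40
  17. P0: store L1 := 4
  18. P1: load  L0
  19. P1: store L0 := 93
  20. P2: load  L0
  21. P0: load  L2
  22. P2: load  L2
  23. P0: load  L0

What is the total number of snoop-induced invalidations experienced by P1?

[1] P0: store L1 := 84 | P0:M(84), P1:I, P2:I | bus: BusRdX
[2] P2: load  L1 | P0:O(84), P1:I, P2:S(84) | bus: BusRd
[3] P0: store L0 := 36 | P0:M(36), P1:I, P2:I | bus: BusRdX
[4] P2: load  L1 | P0:O(84), P1:I, P2:S(84) | bus: none
[5] P0: store L1 := 29 | P0:M(29), P1:I, P2:I | bus: BusUpgr
[6] P0: load  L1 | P0:M(29), P1:I, P2:I | bus: none
[7] P2: load  L0 | P0:O(36), P1:I, P2:S(36) | bus: BusRd
[8] P2: load  L0 | P0:O(36), P1:I, P2:S(36) | bus: none
[9] P2: load  L0 | P0:O(36), P1:I, P2:S(36) | bus: none
[10] P2: load  L0 | P0:O(36), P1:I, P2:S(36) | bus: none
[11] P0: load  L1 | P0:M(29), P1:I, P2:I | bus: none
[12] P2: load  L0 | P0:O(36), P1:I, P2:S(36) | bus: none
[13] P1: load  L2 | P0:I, P1:E(60), P2:I | bus: BusRd
[14] P1: store L1 := 22 | P0:I, P1:M(22), P2:I | bus: BusRdX,Flush
[15] P2: store L2 := 92 | P0:I, P1:I, P2:M(92) | bus: BusRdX
[16] P1: store L1 := 40 | P0:I, P1:M(40), P2:I | bus: none
[17] P0: store L1 := 4 | P0:M(4), P1:I, P2:I | bus: BusRdX,Flush
[18] P1: load  L0 | P0:O(36), P1:S(36), P2:S(36) | bus: BusRd
[19] P1: store L0 := 93 | P0:I, P1:M(93), P2:I | bus: BusUpgr,Flush
[20] P2: load  L0 | P0:I, P1:O(93), P2:S(93) | bus: BusRd
[21] P0: load  L2 | P0:S(92), P1:I, P2:O(92) | bus: BusRd
[22] P2: load  L2 | P0:S(92), P1:I, P2:O(92) | bus: none
[23] P0: load  L0 | P0:S(93), P1:O(93), P2:S(93) | bus: BusRd

invalidations = 2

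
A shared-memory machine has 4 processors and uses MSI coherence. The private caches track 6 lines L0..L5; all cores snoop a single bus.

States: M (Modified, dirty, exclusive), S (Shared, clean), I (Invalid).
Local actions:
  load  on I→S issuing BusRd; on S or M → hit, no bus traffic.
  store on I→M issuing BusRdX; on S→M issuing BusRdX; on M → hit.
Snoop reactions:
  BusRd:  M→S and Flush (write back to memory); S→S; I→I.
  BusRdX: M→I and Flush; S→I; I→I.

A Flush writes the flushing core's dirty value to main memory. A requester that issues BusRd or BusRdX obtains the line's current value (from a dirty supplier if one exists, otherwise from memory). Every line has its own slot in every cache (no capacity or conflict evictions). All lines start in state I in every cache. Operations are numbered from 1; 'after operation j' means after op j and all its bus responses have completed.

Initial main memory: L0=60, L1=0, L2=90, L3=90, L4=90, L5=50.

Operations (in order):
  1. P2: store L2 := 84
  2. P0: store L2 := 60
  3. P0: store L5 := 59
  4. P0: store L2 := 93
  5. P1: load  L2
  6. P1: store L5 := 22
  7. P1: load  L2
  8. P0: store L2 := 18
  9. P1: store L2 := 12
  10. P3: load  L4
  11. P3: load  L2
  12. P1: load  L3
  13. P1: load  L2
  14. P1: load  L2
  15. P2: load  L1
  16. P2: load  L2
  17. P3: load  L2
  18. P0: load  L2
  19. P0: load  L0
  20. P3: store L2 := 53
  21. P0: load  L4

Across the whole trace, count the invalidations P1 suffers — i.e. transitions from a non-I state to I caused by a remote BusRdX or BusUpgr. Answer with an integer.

[1] P2: store L2 := 84 | P0:I, P1:I, P2:M(84), P3:I | bus: BusRdX
[2] P0: store L2 := 60 | P0:M(60), P1:I, P2:I, P3:I | bus: BusRdX,Flush
[3] P0: store L5 := 59 | P0:M(59), P1:I, P2:I, P3:I | bus: BusRdX
[4] P0: store L2 := 93 | P0:M(93), P1:I, P2:I, P3:I | bus: none
[5] P1: load  L2 | P0:S(93), P1:S(93), P2:I, P3:I | bus: BusRd,Flush
[6] P1: store L5 := 22 | P0:I, P1:M(22), P2:I, P3:I | bus: BusRdX,Flush
[7] P1: load  L2 | P0:S(93), P1:S(93), P2:I, P3:I | bus: none
[8] P0: store L2 := 18 | P0:M(18), P1:I, P2:I, P3:I | bus: BusRdX
[9] P1: store L2 := 12 | P0:I, P1:M(12), P2:I, P3:I | bus: BusRdX,Flush
[10] P3: load  L4 | P0:I, P1:I, P2:I, P3:S(90) | bus: BusRd
[11] P3: load  L2 | P0:I, P1:S(12), P2:I, P3:S(12) | bus: BusRd,Flush
[12] P1: load  L3 | P0:I, P1:S(90), P2:I, P3:I | bus: BusRd
[13] P1: load  L2 | P0:I, P1:S(12), P2:I, P3:S(12) | bus: none
[14] P1: load  L2 | P0:I, P1:S(12), P2:I, P3:S(12) | bus: none
[15] P2: load  L1 | P0:I, P1:I, P2:S(0), P3:I | bus: BusRd
[16] P2: load  L2 | P0:I, P1:S(12), P2:S(12), P3:S(12) | bus: BusRd
[17] P3: load  L2 | P0:I, P1:S(12), P2:S(12), P3:S(12) | bus: none
[18] P0: load  L2 | P0:S(12), P1:S(12), P2:S(12), P3:S(12) | bus: BusRd
[19] P0: load  L0 | P0:S(60), P1:I, P2:I, P3:I | bus: BusRd
[20] P3: store L2 := 53 | P0:I, P1:I, P2:I, P3:M(53) | bus: BusRdX
[21] P0: load  L4 | P0:S(90), P1:I, P2:I, P3:S(90) | bus: BusRd

invalidations = 2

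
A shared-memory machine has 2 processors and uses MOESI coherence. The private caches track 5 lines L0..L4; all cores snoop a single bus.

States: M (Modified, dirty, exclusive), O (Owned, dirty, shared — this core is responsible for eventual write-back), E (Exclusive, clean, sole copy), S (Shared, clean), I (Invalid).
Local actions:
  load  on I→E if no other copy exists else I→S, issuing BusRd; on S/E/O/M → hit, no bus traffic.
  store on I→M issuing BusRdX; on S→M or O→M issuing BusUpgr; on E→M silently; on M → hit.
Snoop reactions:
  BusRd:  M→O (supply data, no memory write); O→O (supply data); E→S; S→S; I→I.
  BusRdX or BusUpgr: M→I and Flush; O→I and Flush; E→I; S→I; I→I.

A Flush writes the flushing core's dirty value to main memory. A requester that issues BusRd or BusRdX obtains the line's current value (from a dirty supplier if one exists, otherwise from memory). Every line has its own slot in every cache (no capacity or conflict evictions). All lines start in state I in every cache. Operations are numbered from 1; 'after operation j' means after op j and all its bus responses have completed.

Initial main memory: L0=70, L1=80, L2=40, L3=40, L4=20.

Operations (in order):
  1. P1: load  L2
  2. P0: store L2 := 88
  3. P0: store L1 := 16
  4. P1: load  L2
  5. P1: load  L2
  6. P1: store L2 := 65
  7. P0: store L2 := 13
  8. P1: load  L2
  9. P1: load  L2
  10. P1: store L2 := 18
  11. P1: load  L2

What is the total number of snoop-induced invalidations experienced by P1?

invalidations = 2

step 1: P1: load  L2  ⟶  IE  (L2)  txn=BusRd  M[L2]=40
step 2: P0: store L2 := 88  ⟶  MI  (L2)  txn=BusRdX  M[L2]=40
step 3: P0: store L1 := 16  ⟶  MI  (L1)  txn=BusRdX  M[L1]=80
step 4: P1: load  L2  ⟶  OS  (L2)  txn=BusRd  M[L2]=40
step 5: P1: load  L2  ⟶  OS  (L2)  txn=∅  M[L2]=40
step 6: P1: store L2 := 65  ⟶  IM  (L2)  txn=BusUpgr+Flush  M[L2]=88
step 7: P0: store L2 := 13  ⟶  MI  (L2)  txn=BusRdX+Flush  M[L2]=65
step 8: P1: load  L2  ⟶  OS  (L2)  txn=BusRd  M[L2]=65
step 9: P1: load  L2  ⟶  OS  (L2)  txn=∅  M[L2]=65
step 10: P1: store L2 := 18  ⟶  IM  (L2)  txn=BusUpgr+Flush  M[L2]=13
step 11: P1: load  L2  ⟶  IM  (L2)  txn=∅  M[L2]=13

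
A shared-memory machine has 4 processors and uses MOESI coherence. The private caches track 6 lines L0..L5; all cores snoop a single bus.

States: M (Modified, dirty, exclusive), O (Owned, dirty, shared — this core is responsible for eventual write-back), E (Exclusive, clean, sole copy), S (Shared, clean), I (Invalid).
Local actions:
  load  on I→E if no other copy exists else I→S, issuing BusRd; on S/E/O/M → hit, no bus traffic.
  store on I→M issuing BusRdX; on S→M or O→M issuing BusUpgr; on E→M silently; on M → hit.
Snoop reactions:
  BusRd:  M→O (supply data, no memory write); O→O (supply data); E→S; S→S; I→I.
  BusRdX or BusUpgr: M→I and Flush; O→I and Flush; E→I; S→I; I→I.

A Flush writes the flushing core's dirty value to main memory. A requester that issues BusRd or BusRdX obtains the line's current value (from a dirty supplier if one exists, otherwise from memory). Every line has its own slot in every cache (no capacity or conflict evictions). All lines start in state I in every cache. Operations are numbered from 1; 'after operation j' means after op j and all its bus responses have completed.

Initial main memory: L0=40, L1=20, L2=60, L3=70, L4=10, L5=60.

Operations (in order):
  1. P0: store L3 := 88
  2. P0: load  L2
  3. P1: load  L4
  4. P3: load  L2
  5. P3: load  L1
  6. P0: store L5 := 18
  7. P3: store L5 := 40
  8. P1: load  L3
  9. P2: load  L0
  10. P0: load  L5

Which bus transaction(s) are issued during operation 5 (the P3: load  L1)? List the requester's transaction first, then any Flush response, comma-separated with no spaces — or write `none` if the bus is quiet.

bus = BusRd

[1] P0: store L3 := 88 | P0:M(88), P1:I, P2:I, P3:I | bus: BusRdX
[2] P0: load  L2 | P0:E(60), P1:I, P2:I, P3:I | bus: BusRd
[3] P1: load  L4 | P0:I, P1:E(10), P2:I, P3:I | bus: BusRd
[4] P3: load  L2 | P0:S(60), P1:I, P2:I, P3:S(60) | bus: BusRd
[5] P3: load  L1 | P0:I, P1:I, P2:I, P3:E(20) | bus: BusRd
[6] P0: store L5 := 18 | P0:M(18), P1:I, P2:I, P3:I | bus: BusRdX
[7] P3: store L5 := 40 | P0:I, P1:I, P2:I, P3:M(40) | bus: BusRdX,Flush
[8] P1: load  L3 | P0:O(88), P1:S(88), P2:I, P3:I | bus: BusRd
[9] P2: load  L0 | P0:I, P1:I, P2:E(40), P3:I | bus: BusRd
[10] P0: load  L5 | P0:S(40), P1:I, P2:I, P3:O(40) | bus: BusRd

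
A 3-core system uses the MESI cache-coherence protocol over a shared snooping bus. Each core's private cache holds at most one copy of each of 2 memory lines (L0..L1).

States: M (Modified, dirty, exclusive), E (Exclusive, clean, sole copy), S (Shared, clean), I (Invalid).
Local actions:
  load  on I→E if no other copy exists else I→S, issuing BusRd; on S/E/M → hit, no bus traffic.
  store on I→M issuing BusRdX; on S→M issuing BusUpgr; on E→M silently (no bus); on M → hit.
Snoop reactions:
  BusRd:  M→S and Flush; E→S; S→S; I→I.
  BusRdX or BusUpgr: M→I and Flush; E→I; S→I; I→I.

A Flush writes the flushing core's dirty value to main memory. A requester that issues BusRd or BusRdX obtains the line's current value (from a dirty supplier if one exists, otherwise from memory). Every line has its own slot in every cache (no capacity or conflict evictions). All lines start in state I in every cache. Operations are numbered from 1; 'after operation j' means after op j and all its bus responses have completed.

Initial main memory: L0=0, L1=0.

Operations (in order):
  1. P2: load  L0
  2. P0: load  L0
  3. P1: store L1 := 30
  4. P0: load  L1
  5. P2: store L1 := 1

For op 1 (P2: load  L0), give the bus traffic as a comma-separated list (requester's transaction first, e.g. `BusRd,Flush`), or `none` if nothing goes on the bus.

  op1 P2: load  L0 → I/I/E on L0; bus BusRd; mem=0
  op2 P0: load  L0 → S/I/S on L0; bus BusRd; mem=0
  op3 P1: store L1 := 30 → I/M/I on L1; bus BusRdX; mem=0
  op4 P0: load  L1 → S/S/I on L1; bus BusRd Flush; mem=30
  op5 P2: store L1 := 1 → I/I/M on L1; bus BusRdX; mem=30

bus = BusRd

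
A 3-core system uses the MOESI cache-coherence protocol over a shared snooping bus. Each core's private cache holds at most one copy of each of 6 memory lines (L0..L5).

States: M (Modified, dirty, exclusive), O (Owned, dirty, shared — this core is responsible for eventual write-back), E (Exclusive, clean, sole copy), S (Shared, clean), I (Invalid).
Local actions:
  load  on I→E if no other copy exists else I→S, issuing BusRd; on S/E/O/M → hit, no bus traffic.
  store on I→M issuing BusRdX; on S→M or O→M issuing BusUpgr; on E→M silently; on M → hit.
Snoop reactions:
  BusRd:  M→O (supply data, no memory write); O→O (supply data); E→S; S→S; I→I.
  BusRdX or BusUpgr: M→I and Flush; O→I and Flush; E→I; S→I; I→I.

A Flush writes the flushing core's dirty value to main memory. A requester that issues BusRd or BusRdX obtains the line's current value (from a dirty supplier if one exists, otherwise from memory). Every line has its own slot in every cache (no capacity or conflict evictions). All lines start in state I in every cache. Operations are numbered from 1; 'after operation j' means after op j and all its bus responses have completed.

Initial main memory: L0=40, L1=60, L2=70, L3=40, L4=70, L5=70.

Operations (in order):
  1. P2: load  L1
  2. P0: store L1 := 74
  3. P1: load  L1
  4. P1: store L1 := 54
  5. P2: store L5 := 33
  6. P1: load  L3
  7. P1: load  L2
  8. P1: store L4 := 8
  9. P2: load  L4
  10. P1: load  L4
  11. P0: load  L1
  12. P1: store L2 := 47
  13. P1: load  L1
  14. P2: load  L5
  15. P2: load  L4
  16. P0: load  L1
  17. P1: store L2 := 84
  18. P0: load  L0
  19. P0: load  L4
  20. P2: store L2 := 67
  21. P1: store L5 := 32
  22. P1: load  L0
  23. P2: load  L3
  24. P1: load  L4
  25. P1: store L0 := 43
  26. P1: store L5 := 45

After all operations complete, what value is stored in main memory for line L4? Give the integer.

step 1: P2: load  L1  ⟶  IIE  (L1)  txn=BusRd  M[L1]=60
step 2: P0: store L1 := 74  ⟶  MII  (L1)  txn=BusRdX  M[L1]=60
step 3: P1: load  L1  ⟶  OSI  (L1)  txn=BusRd  M[L1]=60
step 4: P1: store L1 := 54  ⟶  IMI  (L1)  txn=BusUpgr+Flush  M[L1]=74
step 5: P2: store L5 := 33  ⟶  IIM  (L5)  txn=BusRdX  M[L5]=70
step 6: P1: load  L3  ⟶  IEI  (L3)  txn=BusRd  M[L3]=40
step 7: P1: load  L2  ⟶  IEI  (L2)  txn=BusRd  M[L2]=70
step 8: P1: store L4 := 8  ⟶  IMI  (L4)  txn=BusRdX  M[L4]=70
step 9: P2: load  L4  ⟶  IOS  (L4)  txn=BusRd  M[L4]=70
step 10: P1: load  L4  ⟶  IOS  (L4)  txn=∅  M[L4]=70
step 11: P0: load  L1  ⟶  SOI  (L1)  txn=BusRd  M[L1]=74
step 12: P1: store L2 := 47  ⟶  IMI  (L2)  txn=∅  M[L2]=70
step 13: P1: load  L1  ⟶  SOI  (L1)  txn=∅  M[L1]=74
step 14: P2: load  L5  ⟶  IIM  (L5)  txn=∅  M[L5]=70
step 15: P2: load  L4  ⟶  IOS  (L4)  txn=∅  M[L4]=70
step 16: P0: load  L1  ⟶  SOI  (L1)  txn=∅  M[L1]=74
step 17: P1: store L2 := 84  ⟶  IMI  (L2)  txn=∅  M[L2]=70
step 18: P0: load  L0  ⟶  EII  (L0)  txn=BusRd  M[L0]=40
step 19: P0: load  L4  ⟶  SOS  (L4)  txn=BusRd  M[L4]=70
step 20: P2: store L2 := 67  ⟶  IIM  (L2)  txn=BusRdX+Flush  M[L2]=84
step 21: P1: store L5 := 32  ⟶  IMI  (L5)  txn=BusRdX+Flush  M[L5]=33
step 22: P1: load  L0  ⟶  SSI  (L0)  txn=BusRd  M[L0]=40
step 23: P2: load  L3  ⟶  ISS  (L3)  txn=BusRd  M[L3]=40
step 24: P1: load  L4  ⟶  SOS  (L4)  txn=∅  M[L4]=70
step 25: P1: store L0 := 43  ⟶  IMI  (L0)  txn=BusUpgr  M[L0]=40
step 26: P1: store L5 := 45  ⟶  IMI  (L5)  txn=∅  M[L5]=33

memory[L4] = 70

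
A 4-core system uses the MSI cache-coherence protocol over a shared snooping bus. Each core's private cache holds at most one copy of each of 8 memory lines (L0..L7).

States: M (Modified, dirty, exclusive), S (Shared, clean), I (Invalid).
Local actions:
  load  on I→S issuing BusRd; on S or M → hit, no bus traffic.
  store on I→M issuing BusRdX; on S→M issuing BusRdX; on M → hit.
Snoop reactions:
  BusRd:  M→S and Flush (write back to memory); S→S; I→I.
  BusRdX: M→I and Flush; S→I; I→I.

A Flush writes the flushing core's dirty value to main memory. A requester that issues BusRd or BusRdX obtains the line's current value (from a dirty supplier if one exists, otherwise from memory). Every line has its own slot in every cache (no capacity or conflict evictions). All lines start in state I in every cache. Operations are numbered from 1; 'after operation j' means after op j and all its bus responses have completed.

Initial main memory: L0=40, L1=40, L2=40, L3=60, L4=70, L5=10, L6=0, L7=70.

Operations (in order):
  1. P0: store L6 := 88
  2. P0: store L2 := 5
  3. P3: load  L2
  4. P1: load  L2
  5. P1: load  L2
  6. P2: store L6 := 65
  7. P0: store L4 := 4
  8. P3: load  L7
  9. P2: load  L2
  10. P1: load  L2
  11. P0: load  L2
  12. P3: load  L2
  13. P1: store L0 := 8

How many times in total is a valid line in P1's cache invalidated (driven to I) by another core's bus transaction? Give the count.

  op1 P0: store L6 := 88 → M/I/I/I on L6; bus BusRdX; mem=0
  op2 P0: store L2 := 5 → M/I/I/I on L2; bus BusRdX; mem=40
  op3 P3: load  L2 → S/I/I/S on L2; bus BusRd Flush; mem=5
  op4 P1: load  L2 → S/S/I/S on L2; bus BusRd; mem=5
  op5 P1: load  L2 → S/S/I/S on L2; bus (none); mem=5
  op6 P2: store L6 := 65 → I/I/M/I on L6; bus BusRdX Flush; mem=88
  op7 P0: store L4 := 4 → M/I/I/I on L4; bus BusRdX; mem=70
  op8 P3: load  L7 → I/I/I/S on L7; bus BusRd; mem=70
  op9 P2: load  L2 → S/S/S/S on L2; bus BusRd; mem=5
  op10 P1: load  L2 → S/S/S/S on L2; bus (none); mem=5
  op11 P0: load  L2 → S/S/S/S on L2; bus (none); mem=5
  op12 P3: load  L2 → S/S/S/S on L2; bus (none); mem=5
  op13 P1: store L0 := 8 → I/M/I/I on L0; bus BusRdX; mem=40

invalidations = 0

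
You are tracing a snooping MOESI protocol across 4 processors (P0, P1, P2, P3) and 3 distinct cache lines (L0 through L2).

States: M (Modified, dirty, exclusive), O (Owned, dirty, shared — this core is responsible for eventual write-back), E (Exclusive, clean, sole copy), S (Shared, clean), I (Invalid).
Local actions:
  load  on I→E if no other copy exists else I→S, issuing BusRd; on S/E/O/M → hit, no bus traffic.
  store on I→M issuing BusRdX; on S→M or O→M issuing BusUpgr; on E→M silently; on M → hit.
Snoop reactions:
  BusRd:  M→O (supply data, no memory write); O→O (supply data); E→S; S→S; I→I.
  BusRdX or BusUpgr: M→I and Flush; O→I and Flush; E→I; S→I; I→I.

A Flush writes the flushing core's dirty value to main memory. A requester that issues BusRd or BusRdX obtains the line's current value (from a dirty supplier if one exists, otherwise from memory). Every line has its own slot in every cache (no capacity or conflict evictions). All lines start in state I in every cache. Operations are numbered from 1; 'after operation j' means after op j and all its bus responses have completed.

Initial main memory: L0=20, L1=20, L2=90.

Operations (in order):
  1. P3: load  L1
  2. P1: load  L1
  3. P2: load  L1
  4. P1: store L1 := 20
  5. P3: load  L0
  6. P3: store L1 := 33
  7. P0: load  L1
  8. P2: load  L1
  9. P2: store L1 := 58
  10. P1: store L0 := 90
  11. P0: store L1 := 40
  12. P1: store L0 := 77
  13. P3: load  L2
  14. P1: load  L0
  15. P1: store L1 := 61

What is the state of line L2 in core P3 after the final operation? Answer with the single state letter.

state = E

[1] P3: load  L1 | P0:I, P1:I, P2:I, P3:E(20) | bus: BusRd
[2] P1: load  L1 | P0:I, P1:S(20), P2:I, P3:S(20) | bus: BusRd
[3] P2: load  L1 | P0:I, P1:S(20), P2:S(20), P3:S(20) | bus: BusRd
[4] P1: store L1 := 20 | P0:I, P1:M(20), P2:I, P3:I | bus: BusUpgr
[5] P3: load  L0 | P0:I, P1:I, P2:I, P3:E(20) | bus: BusRd
[6] P3: store L1 := 33 | P0:I, P1:I, P2:I, P3:M(33) | bus: BusRdX,Flush
[7] P0: load  L1 | P0:S(33), P1:I, P2:I, P3:O(33) | bus: BusRd
[8] P2: load  L1 | P0:S(33), P1:I, P2:S(33), P3:O(33) | bus: BusRd
[9] P2: store L1 := 58 | P0:I, P1:I, P2:M(58), P3:I | bus: BusUpgr,Flush
[10] P1: store L0 := 90 | P0:I, P1:M(90), P2:I, P3:I | bus: BusRdX
[11] P0: store L1 := 40 | P0:M(40), P1:I, P2:I, P3:I | bus: BusRdX,Flush
[12] P1: store L0 := 77 | P0:I, P1:M(77), P2:I, P3:I | bus: none
[13] P3: load  L2 | P0:I, P1:I, P2:I, P3:E(90) | bus: BusRd
[14] P1: load  L0 | P0:I, P1:M(77), P2:I, P3:I | bus: none
[15] P1: store L1 := 61 | P0:I, P1:M(61), P2:I, P3:I | bus: BusRdX,Flush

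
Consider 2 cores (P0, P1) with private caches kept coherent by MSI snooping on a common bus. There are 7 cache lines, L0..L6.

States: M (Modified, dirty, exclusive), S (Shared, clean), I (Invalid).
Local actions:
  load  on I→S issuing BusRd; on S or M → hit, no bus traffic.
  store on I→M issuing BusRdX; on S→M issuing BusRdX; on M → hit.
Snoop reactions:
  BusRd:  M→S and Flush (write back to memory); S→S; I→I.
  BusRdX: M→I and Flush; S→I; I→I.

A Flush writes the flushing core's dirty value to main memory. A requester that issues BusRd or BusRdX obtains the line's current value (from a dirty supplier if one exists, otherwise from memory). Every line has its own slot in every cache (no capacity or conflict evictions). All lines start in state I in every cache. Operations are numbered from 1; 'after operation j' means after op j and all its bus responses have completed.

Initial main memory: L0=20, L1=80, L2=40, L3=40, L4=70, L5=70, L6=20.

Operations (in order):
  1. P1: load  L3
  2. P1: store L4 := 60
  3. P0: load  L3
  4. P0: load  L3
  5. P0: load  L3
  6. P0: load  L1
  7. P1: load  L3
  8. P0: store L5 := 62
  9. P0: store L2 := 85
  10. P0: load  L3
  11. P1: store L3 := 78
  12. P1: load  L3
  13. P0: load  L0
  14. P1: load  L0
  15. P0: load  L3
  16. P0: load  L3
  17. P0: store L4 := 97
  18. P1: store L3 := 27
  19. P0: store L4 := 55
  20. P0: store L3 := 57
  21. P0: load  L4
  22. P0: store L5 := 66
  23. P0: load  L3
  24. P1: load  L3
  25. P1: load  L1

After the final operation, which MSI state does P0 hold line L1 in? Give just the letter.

  op1 P1: load  L3 → I/S on L3; bus BusRd; mem=40
  op2 P1: store L4 := 60 → I/M on L4; bus BusRdX; mem=70
  op3 P0: load  L3 → S/S on L3; bus BusRd; mem=40
  op4 P0: load  L3 → S/S on L3; bus (none); mem=40
  op5 P0: load  L3 → S/S on L3; bus (none); mem=40
  op6 P0: load  L1 → S/I on L1; bus BusRd; mem=80
  op7 P1: load  L3 → S/S on L3; bus (none); mem=40
  op8 P0: store L5 := 62 → M/I on L5; bus BusRdX; mem=70
  op9 P0: store L2 := 85 → M/I on L2; bus BusRdX; mem=40
  op10 P0: load  L3 → S/S on L3; bus (none); mem=40
  op11 P1: store L3 := 78 → I/M on L3; bus BusRdX; mem=40
  op12 P1: load  L3 → I/M on L3; bus (none); mem=40
  op13 P0: load  L0 → S/I on L0; bus BusRd; mem=20
  op14 P1: load  L0 → S/S on L0; bus BusRd; mem=20
  op15 P0: load  L3 → S/S on L3; bus BusRd Flush; mem=78
  op16 P0: load  L3 → S/S on L3; bus (none); mem=78
  op17 P0: store L4 := 97 → M/I on L4; bus BusRdX Flush; mem=60
  op18 P1: store L3 := 27 → I/M on L3; bus BusRdX; mem=78
  op19 P0: store L4 := 55 → M/I on L4; bus (none); mem=60
  op20 P0: store L3 := 57 → M/I on L3; bus BusRdX Flush; mem=27
  op21 P0: load  L4 → M/I on L4; bus (none); mem=60
  op22 P0: store L5 := 66 → M/I on L5; bus (none); mem=70
  op23 P0: load  L3 → M/I on L3; bus (none); mem=27
  op24 P1: load  L3 → S/S on L3; bus BusRd Flush; mem=57
  op25 P1: load  L1 → S/S on L1; bus BusRd; mem=80

state = S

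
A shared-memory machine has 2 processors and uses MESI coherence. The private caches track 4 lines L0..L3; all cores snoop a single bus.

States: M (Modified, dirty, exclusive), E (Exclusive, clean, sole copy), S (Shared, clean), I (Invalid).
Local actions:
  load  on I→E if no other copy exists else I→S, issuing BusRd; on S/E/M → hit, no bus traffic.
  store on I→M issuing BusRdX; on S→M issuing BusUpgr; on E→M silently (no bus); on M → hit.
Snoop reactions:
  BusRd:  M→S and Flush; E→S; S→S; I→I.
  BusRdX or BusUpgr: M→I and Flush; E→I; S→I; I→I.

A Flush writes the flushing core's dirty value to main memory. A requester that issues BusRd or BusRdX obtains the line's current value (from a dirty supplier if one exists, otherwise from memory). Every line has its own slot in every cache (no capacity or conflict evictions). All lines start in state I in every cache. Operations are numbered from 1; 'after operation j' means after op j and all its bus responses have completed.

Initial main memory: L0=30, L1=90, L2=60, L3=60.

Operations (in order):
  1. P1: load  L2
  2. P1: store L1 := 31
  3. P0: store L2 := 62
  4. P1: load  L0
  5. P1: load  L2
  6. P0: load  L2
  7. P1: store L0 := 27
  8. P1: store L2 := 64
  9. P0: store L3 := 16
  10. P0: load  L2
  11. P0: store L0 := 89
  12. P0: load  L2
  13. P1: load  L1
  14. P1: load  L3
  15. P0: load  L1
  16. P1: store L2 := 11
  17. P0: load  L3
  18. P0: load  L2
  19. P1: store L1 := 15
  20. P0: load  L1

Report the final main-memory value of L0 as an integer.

1. P1: load  L2  bus=[BusRd]  L2: P0=I P1=E  mem[L2]=60
2. P1: store L1 := 31  bus=[BusRdX]  L1: P0=I P1=M  mem[L1]=90
3. P0: store L2 := 62  bus=[BusRdX]  L2: P0=M P1=I  mem[L2]=60
4. P1: load  L0  bus=[BusRd]  L0: P0=I P1=E  mem[L0]=30
5. P1: load  L2  bus=[BusRd,Flush]  L2: P0=S P1=S  mem[L2]=62
6. P0: load  L2  bus=[-]  L2: P0=S P1=S  mem[L2]=62
7. P1: store L0 := 27  bus=[-]  L0: P0=I P1=M  mem[L0]=30
8. P1: store L2 := 64  bus=[BusUpgr]  L2: P0=I P1=M  mem[L2]=62
9. P0: store L3 := 16  bus=[BusRdX]  L3: P0=M P1=I  mem[L3]=60
10. P0: load  L2  bus=[BusRd,Flush]  L2: P0=S P1=S  mem[L2]=64
11. P0: store L0 := 89  bus=[BusRdX,Flush]  L0: P0=M P1=I  mem[L0]=27
12. P0: load  L2  bus=[-]  L2: P0=S P1=S  mem[L2]=64
13. P1: load  L1  bus=[-]  L1: P0=I P1=M  mem[L1]=90
14. P1: load  L3  bus=[BusRd,Flush]  L3: P0=S P1=S  mem[L3]=16
15. P0: load  L1  bus=[BusRd,Flush]  L1: P0=S P1=S  mem[L1]=31
16. P1: store L2 := 11  bus=[BusUpgr]  L2: P0=I P1=M  mem[L2]=64
17. P0: load  L3  bus=[-]  L3: P0=S P1=S  mem[L3]=16
18. P0: load  L2  bus=[BusRd,Flush]  L2: P0=S P1=S  mem[L2]=11
19. P1: store L1 := 15  bus=[BusUpgr]  L1: P0=I P1=M  mem[L1]=31
20. P0: load  L1  bus=[BusRd,Flush]  L1: P0=S P1=S  mem[L1]=15

memory[L0] = 27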